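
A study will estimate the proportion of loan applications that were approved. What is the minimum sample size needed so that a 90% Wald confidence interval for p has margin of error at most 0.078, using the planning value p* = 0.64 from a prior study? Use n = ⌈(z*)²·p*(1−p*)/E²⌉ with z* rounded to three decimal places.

n = 103

For 90% confidence, z* = 1.645.
p*(1−p*) = 0.64·0.36 = 0.2304.
Required n before rounding: 2.706025 × 0.2304 / 0.078² = 102.477.
Rounding up, n = 103.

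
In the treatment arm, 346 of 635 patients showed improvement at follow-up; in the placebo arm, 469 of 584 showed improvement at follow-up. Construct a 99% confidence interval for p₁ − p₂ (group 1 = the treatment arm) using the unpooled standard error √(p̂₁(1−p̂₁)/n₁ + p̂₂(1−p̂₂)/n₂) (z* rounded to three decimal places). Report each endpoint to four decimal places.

(-0.3244, -0.1920)

p̂₁ = 346/635 = 0.54488, p̂₂ = 469/584 = 0.80308; p̂₁ − p̂₂ = -0.25820.
SE = √(0.000390529 + 0.000270790) = √0.000661319 = 0.025716.
z* = 2.576 at the 99% level. Margin of error = 0.06624.
CI: -0.25820 ± 0.06624 = (-0.3244, -0.1920).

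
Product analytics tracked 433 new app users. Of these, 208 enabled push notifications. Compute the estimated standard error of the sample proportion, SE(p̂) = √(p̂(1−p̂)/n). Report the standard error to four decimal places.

The sample proportion is 208/433 = 0.48037.
p̂(1−p̂) = 0.249615.
Dividing by n and taking the root: √0.000576478 = 0.0240.

SE = 0.0240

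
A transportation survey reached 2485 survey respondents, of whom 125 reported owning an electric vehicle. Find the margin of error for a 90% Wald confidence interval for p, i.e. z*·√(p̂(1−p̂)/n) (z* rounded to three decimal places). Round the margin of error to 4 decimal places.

ME = 0.0072

p̂ = 125/2485 = 0.05030.
SE(p̂) = √(0.05030·0.94970/2485) = 0.004385.
For 90% confidence, z* = 1.645.
Margin of error = z*·SE = 1.645 × 0.004385 = 0.0072.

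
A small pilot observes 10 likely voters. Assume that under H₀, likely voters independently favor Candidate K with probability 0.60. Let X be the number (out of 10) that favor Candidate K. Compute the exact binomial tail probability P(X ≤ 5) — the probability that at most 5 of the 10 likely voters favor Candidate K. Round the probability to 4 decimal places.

P = 0.3669

X is binomial with n = 10 and p = 0.60.
P(X ≤ 5) = Σ_{j=0}^{5} C(10,j)·0.60^j·0.40^{10−j}.
= 0.000105 + 0.001573 + 0.010617 + 0.042467 + 0.111477 + 0.200658 = 0.3669.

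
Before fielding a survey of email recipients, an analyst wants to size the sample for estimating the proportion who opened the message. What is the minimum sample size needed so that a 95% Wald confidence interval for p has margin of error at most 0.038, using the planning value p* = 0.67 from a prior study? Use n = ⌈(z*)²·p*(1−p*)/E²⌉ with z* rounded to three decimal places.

For 95% confidence, z* = 1.960.
p*(1−p*) = 0.67·0.33 = 0.2211.
Required n before rounding: 3.841600 × 0.2211 / 0.038² = 588.212.
Rounding up, n = 589.

n = 589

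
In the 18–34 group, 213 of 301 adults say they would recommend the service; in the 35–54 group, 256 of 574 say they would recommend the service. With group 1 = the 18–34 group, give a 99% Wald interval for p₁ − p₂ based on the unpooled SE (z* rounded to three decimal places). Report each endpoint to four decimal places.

p̂₁ = 213/301 = 0.70764, p̂₂ = 256/574 = 0.44599; p̂₁ − p̂₂ = 0.26165.
Unpooled SE = √(p̂₁(1−p̂₁)/n₁ + p̂₂(1−p̂₂)/n₂) = √(0.000687326 + 0.000430459) = 0.033433.
The 99% critical value is z* = 2.576. Margin of error = 0.08612.
So the interval runs from 0.1755 to 0.3478.

(0.1755, 0.3478)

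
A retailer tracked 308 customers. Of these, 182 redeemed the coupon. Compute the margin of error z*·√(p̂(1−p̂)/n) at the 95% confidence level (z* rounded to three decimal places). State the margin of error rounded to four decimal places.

ME = 0.0549

With x = 182 successes in n = 308, p̂ = 0.59091.
SE = √(p̂(1−p̂)/n) = √(0.241736/308) = 0.028015.
For 95% confidence, z* = 1.960.
Margin of error = z*·SE = 1.960 × 0.028015 = 0.0549.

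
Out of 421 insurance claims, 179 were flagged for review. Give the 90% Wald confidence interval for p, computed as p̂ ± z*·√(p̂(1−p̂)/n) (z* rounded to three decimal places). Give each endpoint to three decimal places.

The sample proportion is 179/421 = 0.42518.
Standard error of p̂: √(0.244402/421) = √0.000580527 = 0.024094.
z* = 1.645 at the 90% level.
Margin of error: 1.645 × 0.024094 = 0.03963.
Interval: 0.42518 ± 0.03963 → (0.386, 0.465).

(0.386, 0.465)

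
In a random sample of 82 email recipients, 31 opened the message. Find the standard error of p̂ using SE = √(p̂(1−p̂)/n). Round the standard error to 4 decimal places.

SE = 0.0535

p̂ = 31/82 = 0.37805.
p̂(1−p̂) = 0.235128.
SE = √(0.235128/82) = √0.002867415 = 0.0535.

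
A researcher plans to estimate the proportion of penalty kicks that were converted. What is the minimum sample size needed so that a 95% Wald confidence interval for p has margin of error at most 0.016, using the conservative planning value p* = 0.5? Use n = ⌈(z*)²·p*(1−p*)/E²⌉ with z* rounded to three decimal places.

n = 3752

For 95% confidence, z* = 1.960.
p*(1−p*) = 0.50·0.50 = 0.2500.
Required n before rounding: 3.841600 × 0.2500 / 0.016² = 3751.562.
⌈3751.562⌉ = 3752.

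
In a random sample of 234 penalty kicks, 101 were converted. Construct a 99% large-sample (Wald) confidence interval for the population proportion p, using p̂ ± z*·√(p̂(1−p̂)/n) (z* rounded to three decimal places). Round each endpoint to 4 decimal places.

With x = 101 successes in n = 234, p̂ = 0.43162.
SE(p̂) = √(0.43162·0.56838/234) = 0.032379.
For 99% confidence, z* = 2.576.
Margin of error: 2.576 × 0.032379 = 0.08341.
CI: 0.43162 ± 0.08341 = (0.3482, 0.5150).

(0.3482, 0.5150)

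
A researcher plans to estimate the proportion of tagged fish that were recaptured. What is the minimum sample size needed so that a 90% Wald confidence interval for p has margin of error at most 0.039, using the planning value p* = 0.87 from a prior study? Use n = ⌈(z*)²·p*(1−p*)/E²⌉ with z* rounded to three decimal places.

For 90% confidence, z* = 1.645.
p*(1−p*) = 0.87·0.13 = 0.1131.
(z*)²·p*(1−p*)/E² = 2.706025·0.1131/0.001521 = 201.217.
Rounding up, n = 202.

n = 202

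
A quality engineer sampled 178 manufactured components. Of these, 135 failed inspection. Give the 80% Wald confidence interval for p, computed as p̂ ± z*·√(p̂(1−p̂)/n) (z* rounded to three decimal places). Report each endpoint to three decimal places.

p̂ = 135/178 = 0.75843.
Standard error of p̂: √(0.183216/178) = √0.001029301 = 0.032083.
The 80% critical value is z* = 1.282.
Margin of error: 1.282 × 0.032083 = 0.04113.
So the interval runs from 0.717 to 0.800.

(0.717, 0.800)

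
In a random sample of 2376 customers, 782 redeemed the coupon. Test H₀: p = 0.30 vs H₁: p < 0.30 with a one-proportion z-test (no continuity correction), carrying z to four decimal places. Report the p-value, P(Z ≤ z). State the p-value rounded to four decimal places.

p-value = 0.9990

The sample proportion is 782/2376 = 0.32912.
Under H₀, SE = √(p₀(1−p₀)/n) = √(0.30·0.70/2376) = √0.000088384 = 0.009401.
Test statistic (full precision, shown to 4 dp): z = (782/2376 − 0.30)/SE₀ ≈ 3.0979.
p-value = P(Z ≤ z) with z = 3.0979 → 0.9990.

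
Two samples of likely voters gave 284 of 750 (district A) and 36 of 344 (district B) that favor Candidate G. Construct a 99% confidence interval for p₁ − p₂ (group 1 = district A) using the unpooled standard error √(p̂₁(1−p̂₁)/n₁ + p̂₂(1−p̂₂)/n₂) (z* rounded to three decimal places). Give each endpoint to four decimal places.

(0.2117, 0.3364)

p̂₁ = 0.37867, p̂₂ = 0.10465, so the observed difference is 0.27402.
Unpooled SE = √(p̂₁(1−p̂₁)/n₁ + p̂₂(1−p̂₂)/n₂) = √(0.000313704 + 0.000272382) = 0.024209.
For 99% confidence, z* = 2.576. Margin of error = 0.06236.
CI: 0.27402 ± 0.06236 = (0.2117, 0.3364).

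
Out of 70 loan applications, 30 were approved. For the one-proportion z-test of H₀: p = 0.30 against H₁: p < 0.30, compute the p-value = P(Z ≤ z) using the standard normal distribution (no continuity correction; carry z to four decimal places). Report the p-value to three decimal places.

p-value = 0.991

With x = 30 successes in n = 70, p̂ = 0.42857.
SE₀ = √(0.30·0.70/70) = 0.054772.
Test statistic (full precision, shown to 4 dp): z = (30/70 − 0.30)/SE₀ ≈ 2.3474.
From the standard normal, P(Z ≤ z) = 0.991.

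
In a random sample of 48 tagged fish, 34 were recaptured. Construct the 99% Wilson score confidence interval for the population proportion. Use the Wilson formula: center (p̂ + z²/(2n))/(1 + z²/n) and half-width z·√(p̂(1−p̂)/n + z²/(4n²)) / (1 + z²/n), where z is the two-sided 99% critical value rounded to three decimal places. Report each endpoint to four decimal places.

Here p̂ = 34/48 = 0.70833 and z = 2.576 (z² = 6.635776).
Denominator 1 + z²/n = 1 + 6.635776/48 = 1.138245.
Center = (0.70833 + 0.069123)/1.138245 = 0.68303.
Radicand: p̂(1−p̂)/n + z²/(4n²) = 0.004304109 + 0.000720028 = 0.005024137.
Half-width = 2.576·√0.005024137/1.138245 = 0.16041.
CI: 0.68303 ± 0.16041 = (0.5226, 0.8434).

(0.5226, 0.8434)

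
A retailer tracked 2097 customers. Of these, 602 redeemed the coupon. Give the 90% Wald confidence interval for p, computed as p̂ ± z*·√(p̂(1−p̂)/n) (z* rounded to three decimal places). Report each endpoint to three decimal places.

(0.271, 0.303)

Sample proportion p̂ = 602/2097 = 0.28708.
SE = √(p̂(1−p̂)/n) = √(0.204664/2097) = 0.009879.
The 90% critical value is z* = 1.645.
Margin of error: 1.645 × 0.009879 = 0.01625.
CI: 0.28708 ± 0.01625 = (0.271, 0.303).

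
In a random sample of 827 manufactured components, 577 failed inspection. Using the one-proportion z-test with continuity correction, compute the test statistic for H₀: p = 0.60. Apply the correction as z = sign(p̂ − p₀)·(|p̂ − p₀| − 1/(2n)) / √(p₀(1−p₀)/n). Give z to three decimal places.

z = 5.700

With x = 577 successes in n = 827, p̂ = 0.69770. p̂ − p₀ = 0.097703.
1/(2n) = 0.000605.
Corrected numerator: |0.097703| − 0.000605 = 0.097098.
Null standard error: √(0.60·0.40/827) = √0.000290206 = 0.017035.
z = (+)0.097098/0.017035 = 5.700.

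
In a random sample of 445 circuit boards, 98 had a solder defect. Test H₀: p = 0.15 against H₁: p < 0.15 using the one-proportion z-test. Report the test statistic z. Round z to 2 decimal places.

With x = 98 successes in n = 445, p̂ = 0.22022.
SE₀ = √(0.15·0.85/445) = 0.016927.
z = (0.22022 − 0.15)/0.016927 = 0.07022/0.016927 = 4.15.

z = 4.15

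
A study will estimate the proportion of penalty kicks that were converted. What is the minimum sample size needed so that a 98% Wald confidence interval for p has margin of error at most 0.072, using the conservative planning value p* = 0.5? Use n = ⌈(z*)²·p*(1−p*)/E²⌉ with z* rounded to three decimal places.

n = 261

For 98% confidence, z* = 2.326.
p*(1−p*) = 0.50·0.50 = 0.2500.
(z*)²·p*(1−p*)/E² = 5.410276·0.2500/0.005184 = 260.912.
Rounding up, n = 261.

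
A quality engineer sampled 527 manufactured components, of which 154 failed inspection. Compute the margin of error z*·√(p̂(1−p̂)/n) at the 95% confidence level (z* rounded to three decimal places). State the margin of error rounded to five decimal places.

With x = 154 successes in n = 527, p̂ = 0.29222.
SE(p̂) = √(0.29222·0.70778/527) = 0.019811.
z* = 1.960 at the 95% level.
Margin of error = z*·SE = 1.960 × 0.019811 = 0.03883.

ME = 0.03883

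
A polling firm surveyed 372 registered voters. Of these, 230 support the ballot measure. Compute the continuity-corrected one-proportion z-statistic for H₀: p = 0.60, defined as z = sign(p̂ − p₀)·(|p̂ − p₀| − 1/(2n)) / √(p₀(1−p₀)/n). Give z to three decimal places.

Sample proportion p̂ = 230/372 = 0.61828. p̂ − p₀ = 0.018280.
Continuity correction 1/(2n) = 1/744 = 0.001344.
Corrected numerator: |0.018280| − 0.001344 = 0.016936.
Null standard error: √(0.60·0.40/372) = √0.000645161 = 0.025400.
z = +0.016936/0.025400 = 0.667.

z = 0.667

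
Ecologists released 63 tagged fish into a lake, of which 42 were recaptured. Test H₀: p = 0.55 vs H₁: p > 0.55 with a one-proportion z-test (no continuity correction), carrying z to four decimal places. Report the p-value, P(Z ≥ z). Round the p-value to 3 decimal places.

With x = 42 successes in n = 63, p̂ = 0.66667.
Under H₀, SE = √(p₀(1−p₀)/n) = √(0.55·0.45/63) = √0.003928571 = 0.062678.
Test statistic (full precision, shown to 4 dp): z = (42/63 − 0.55)/SE₀ ≈ 1.8614.
From the standard normal, P(Z ≥ z) = 0.031.

p-value = 0.031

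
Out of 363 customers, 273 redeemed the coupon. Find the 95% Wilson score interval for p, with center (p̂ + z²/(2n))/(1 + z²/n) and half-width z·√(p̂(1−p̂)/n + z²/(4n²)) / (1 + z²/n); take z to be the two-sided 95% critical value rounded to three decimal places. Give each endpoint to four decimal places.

p̂ = 273/363 = 0.75207; z = 1.960, so z² = 3.841600.
1 + z²/n = 1.010583.
Center = (0.75207 + 0.005291)/1.010583 = 0.74943.
Radicand: p̂(1−p̂)/n + z²/(4n²) = 0.000513671 + 0.000007289 = 0.000520960.
Half-width = z·√(radicand)/denom = 1.960·0.022825/1.010583 = 0.04427.
So the interval runs from 0.7052 to 0.7937.

(0.7052, 0.7937)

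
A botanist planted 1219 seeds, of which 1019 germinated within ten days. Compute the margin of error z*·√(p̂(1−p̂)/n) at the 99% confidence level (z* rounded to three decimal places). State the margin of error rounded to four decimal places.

ME = 0.0273

Sample proportion p̂ = 1019/1219 = 0.83593.
SE(p̂) = √(0.83593·0.16407/1219) = 0.010607.
z* = 2.576 at the 99% level.
So ME = 0.0273.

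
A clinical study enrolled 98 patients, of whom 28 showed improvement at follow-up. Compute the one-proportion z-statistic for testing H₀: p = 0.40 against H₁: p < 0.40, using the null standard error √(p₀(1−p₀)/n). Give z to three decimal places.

p̂ = 28/98 = 0.28571.
Under H₀, SE = √(p₀(1−p₀)/n) = √(0.40·0.60/98) = √0.002448980 = 0.049487.
Test statistic: z = -0.11429/0.049487 = -2.309.

z = -2.309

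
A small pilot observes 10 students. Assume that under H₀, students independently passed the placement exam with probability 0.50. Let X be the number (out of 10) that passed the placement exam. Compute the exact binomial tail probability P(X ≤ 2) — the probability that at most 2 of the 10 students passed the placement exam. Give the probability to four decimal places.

P = 0.0547

X ~ Binomial(n=10, p=0.50).
P(X ≤ 2) = C(10,0)·0.50^0·0.50^10 + C(10,1)·0.50^1·0.50^9 + C(10,2)·0.50^2·0.50^8.
= 0.000977 + 0.009766 + 0.043945 = 0.0547.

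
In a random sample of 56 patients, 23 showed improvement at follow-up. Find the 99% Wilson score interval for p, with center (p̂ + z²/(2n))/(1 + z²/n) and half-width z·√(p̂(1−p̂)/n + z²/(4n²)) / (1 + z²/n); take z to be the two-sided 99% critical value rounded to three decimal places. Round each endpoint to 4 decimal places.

(0.2598, 0.5806)

p̂ = 23/56 = 0.41071; z = 2.576, so z² = 6.635776.
Denominator 1 + z²/n = 1 + 6.635776/56 = 1.118496.
Adjusted center: (0.41071 + z²/(2n))/1.118496 = 0.42017.
Radicand: p̂(1−p̂)/n + z²/(4n²) = 0.004321930 + 0.000529000 = 0.004850930.
Half-width = z·√(radicand)/denom = 2.576·0.069649/1.118496 = 0.16041.
CI: 0.42017 ± 0.16041 = (0.2598, 0.5806).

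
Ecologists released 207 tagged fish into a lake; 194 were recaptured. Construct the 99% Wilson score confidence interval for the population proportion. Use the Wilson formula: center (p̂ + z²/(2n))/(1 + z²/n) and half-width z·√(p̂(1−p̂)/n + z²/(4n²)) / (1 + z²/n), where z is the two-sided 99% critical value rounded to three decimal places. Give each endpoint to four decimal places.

(0.8788, 0.9685)

Here p̂ = 194/207 = 0.93720 and z = 2.576 (z² = 6.635776).
Denominator 1 + z²/n = 1 + 6.635776/207 = 1.032057.
Adjusted center: (0.93720 + z²/(2n))/1.032057 = 0.92362.
Radicand: p̂(1−p̂)/n + z²/(4n²) = 0.000284337 + 0.000038716 = 0.000323053.
Half-width = z·√(radicand)/denom = 2.576·0.017974/1.032057 = 0.04486.
CI: 0.92362 ± 0.04486 = (0.8788, 0.9685).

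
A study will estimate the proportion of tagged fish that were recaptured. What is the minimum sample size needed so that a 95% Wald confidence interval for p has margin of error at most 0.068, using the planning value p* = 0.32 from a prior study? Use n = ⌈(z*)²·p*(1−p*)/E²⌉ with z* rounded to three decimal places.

z* = 1.960 at the 95% level.
p*(1−p*) = 0.32·0.68 = 0.2176.
(z*)²·p*(1−p*)/E² = 3.841600·0.2176/0.004624 = 180.781.
Rounding up, n = 181.

n = 181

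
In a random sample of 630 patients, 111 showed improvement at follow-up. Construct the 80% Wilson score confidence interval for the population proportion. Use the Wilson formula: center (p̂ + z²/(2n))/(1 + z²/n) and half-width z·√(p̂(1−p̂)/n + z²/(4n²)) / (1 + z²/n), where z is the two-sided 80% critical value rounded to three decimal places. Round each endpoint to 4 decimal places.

(0.1576, 0.1965)

p̂ = 111/630 = 0.17619; z = 1.282, so z² = 1.643524.
Denominator 1 + z²/n = 1 + 1.643524/630 = 1.002609.
Adjusted center: (0.17619 + z²/(2n))/1.002609 = 0.17703.
Radicand: p̂(1−p̂)/n + z²/(4n²) = 0.000230393 + 0.000001035 = 0.000231428.
Half-width = 1.282·√0.000231428/1.002609 = 0.01945.
So the interval runs from 0.1576 to 0.1965.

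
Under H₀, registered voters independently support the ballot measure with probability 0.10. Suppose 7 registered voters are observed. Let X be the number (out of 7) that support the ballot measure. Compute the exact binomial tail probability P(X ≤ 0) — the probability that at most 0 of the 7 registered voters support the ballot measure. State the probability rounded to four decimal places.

X is binomial with n = 7 and p = 0.10.
P(X ≤ 0) = C(7,0)·0.10^0·0.90^7.
= 0.478297 = 0.4783.

P = 0.4783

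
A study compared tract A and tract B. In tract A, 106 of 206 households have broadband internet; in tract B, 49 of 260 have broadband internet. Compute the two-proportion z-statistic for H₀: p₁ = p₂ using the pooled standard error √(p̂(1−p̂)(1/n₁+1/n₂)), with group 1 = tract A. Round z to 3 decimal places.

p̂₁ = 106/206 = 0.51456, p̂₂ = 49/260 = 0.18846.
Pooling: p̂ = 155/466 = 0.33262.
Pooled SE = √[0.2219833·0.00870052] ≈ 0.043947.
z = 0.32610/0.043947 = 7.420.

z = 7.420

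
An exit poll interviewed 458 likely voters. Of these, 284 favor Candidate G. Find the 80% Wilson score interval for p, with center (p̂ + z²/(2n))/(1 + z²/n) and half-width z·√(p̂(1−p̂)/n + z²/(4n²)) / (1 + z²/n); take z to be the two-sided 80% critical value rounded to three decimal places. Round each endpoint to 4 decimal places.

Here p̂ = 284/458 = 0.62009 and z = 1.282 (z² = 1.643524).
Denominator 1 + z²/n = 1 + 1.643524/458 = 1.003588.
Adjusted center: (0.62009 + z²/(2n))/1.003588 = 0.61966.
Radicand: p̂(1−p̂)/n + z²/(4n²) = 0.000514365 + 0.000001959 = 0.000516324.
Half-width = z·√(radicand)/denom = 1.282·0.022723/1.003588 = 0.02903.
Interval: 0.61966 ± 0.02903 → (0.5906, 0.6487).

(0.5906, 0.6487)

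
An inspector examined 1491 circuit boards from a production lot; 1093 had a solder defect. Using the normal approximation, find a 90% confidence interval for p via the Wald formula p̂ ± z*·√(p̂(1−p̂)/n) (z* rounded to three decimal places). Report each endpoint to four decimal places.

(0.7142, 0.7519)

Sample proportion p̂ = 1093/1491 = 0.73307.
Standard error of p̂: √(0.195681/1491) = √0.000131241 = 0.011456.
The 90% critical value is z* = 1.645.
Margin of error: 1.645 × 0.011456 = 0.01885.
CI: 0.73307 ± 0.01885 = (0.7142, 0.7519).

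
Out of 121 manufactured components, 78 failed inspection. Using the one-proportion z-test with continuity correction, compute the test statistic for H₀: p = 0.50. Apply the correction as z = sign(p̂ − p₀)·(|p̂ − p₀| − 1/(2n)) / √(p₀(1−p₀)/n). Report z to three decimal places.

With x = 78 successes in n = 121, p̂ = 0.64463. p̂ − p₀ = 0.144628.
1/(2n) = 0.004132.
Corrected numerator: |0.144628| − 0.004132 = 0.140496.
Under H₀, SE = √(p₀(1−p₀)/n) = √(0.50·0.50/121) = √0.002066116 = 0.045455.
z = +0.140496/0.045455 = 3.091.

z = 3.091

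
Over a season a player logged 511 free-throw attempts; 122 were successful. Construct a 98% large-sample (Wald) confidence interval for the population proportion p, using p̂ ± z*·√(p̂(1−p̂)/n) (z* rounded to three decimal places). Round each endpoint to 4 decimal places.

(0.1949, 0.2826)

p̂ = 122/511 = 0.23875.
SE(p̂) = √(0.23875·0.76125/511) = 0.018859.
The 98% critical value is z* = 2.326.
Margin of error: 2.326 × 0.018859 = 0.04387.
CI: 0.23875 ± 0.04387 = (0.1949, 0.2826).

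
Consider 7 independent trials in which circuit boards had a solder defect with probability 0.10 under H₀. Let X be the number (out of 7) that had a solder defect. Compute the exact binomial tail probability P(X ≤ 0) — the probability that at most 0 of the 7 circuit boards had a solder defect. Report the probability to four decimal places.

P = 0.4783

X is binomial with n = 7 and p = 0.10.
P(X ≤ 0) = C(7,0)·0.10^0·0.90^7.
= 0.478297 = 0.4783.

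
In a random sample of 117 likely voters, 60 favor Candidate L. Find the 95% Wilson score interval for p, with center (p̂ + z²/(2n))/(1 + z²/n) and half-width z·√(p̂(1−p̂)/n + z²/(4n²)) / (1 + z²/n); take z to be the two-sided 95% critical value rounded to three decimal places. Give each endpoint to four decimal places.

(0.4233, 0.6015)

Here p̂ = 60/117 = 0.51282 and z = 1.960 (z² = 3.841600).
1 + z²/n = 1.032834.
Adjusted center: (0.51282 + z²/(2n))/1.032834 = 0.51241.
Radicand: p̂(1−p̂)/n + z²/(4n²) = 0.002135347 + 0.000070159 = 0.002205506.
Half-width = z·√(radicand)/denom = 1.960·0.046963/1.032834 = 0.08912.
So the interval runs from 0.4233 to 0.6015.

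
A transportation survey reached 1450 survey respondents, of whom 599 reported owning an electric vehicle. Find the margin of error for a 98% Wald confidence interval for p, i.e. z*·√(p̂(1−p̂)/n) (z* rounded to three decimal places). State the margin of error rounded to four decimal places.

With x = 599 successes in n = 1450, p̂ = 0.41310.
SE = √(p̂(1−p̂)/n) = √(0.242449/1450) = 0.012931.
For 98% confidence, z* = 2.326.
Margin of error = z*·SE = 2.326 × 0.012931 = 0.0301.

ME = 0.0301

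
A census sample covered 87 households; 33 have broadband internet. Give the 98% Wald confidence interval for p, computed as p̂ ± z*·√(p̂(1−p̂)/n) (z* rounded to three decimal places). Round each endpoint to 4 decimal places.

With x = 33 successes in n = 87, p̂ = 0.37931.
SE(p̂) = √(0.37931·0.62069/87) = 0.052021.
For 98% confidence, z* = 2.326.
Margin of error: 2.326 × 0.052021 = 0.12100.
Interval: 0.37931 ± 0.12100 → (0.2583, 0.5003).

(0.2583, 0.5003)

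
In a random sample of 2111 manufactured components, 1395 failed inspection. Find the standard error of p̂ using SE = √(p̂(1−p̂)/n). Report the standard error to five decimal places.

SE = 0.01030

p̂ = 1395/2111 = 0.66082.
p̂(1−p̂) = 0.66082·0.33918 = 0.224137.
Dividing by n and taking the root: √0.000106176 = 0.01030.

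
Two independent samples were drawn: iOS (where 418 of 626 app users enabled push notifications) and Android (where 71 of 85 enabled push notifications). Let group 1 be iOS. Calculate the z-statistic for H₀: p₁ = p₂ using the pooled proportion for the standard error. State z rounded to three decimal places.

p̂₁ = 418/626 = 0.66773, p̂₂ = 71/85 = 0.83529.
Pooled p̂ = (418+71)/(626+85) = 489/711 = 0.68776.
SE = √[p̂(1−p̂)(1/n₁+1/n₂)] = √[0.68776·0.31224·(1/626+1/85)] ≈ 0.053567.
z = (p̂₁ − p̂₂)/SE = (0.66773 − 0.83529)/0.053567 = -0.16756/0.053567 = -3.128.

z = -3.128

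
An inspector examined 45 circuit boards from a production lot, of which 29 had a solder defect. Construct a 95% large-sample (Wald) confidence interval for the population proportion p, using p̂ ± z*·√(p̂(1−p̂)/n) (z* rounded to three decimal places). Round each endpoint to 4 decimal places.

Sample proportion p̂ = 29/45 = 0.64444.
Standard error of p̂: √(0.229136/45) = √0.005091907 = 0.071358.
The 95% critical value is z* = 1.960.
Margin = 1.960·0.071358 = 0.13986.
Interval: 0.64444 ± 0.13986 → (0.5046, 0.7843).

(0.5046, 0.7843)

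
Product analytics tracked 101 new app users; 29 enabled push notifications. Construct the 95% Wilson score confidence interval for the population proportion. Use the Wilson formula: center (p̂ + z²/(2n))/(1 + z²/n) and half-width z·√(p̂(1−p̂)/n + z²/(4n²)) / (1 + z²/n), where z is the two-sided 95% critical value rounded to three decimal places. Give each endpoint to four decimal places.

Here p̂ = 29/101 = 0.28713 and z = 1.960 (z² = 3.841600).
1 + z²/n = 1.038036.
Center = (0.28713 + 0.019018)/1.038036 = 0.29493.
Radicand: p̂(1−p̂)/n + z²/(4n²) = 0.002026592 + 0.000094148 = 0.002120740.
Half-width = z·√(radicand)/denom = 1.960·0.046051/1.038036 = 0.08695.
So the interval runs from 0.2080 to 0.3819.

(0.2080, 0.3819)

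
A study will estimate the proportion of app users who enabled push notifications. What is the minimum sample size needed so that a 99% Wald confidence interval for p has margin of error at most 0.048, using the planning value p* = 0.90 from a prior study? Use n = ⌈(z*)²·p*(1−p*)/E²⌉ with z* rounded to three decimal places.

z* = 2.576 at the 99% level.
p*(1−p*) = 0.0900.
(z*)²·p*(1−p*)/E² = 6.635776·0.0900/0.002304 = 259.210.
Rounding up, n = 260.

n = 260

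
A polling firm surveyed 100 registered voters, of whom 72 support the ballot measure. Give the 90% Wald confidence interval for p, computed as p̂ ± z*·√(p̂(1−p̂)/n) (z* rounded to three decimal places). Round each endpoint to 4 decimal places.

(0.6461, 0.7939)

Sample proportion p̂ = 72/100 = 0.72000.
Standard error of p̂: √(0.201600/100) = √0.002016000 = 0.044900.
The 90% critical value is z* = 1.645.
Margin = 1.645·0.044900 = 0.07386.
So the interval runs from 0.6461 to 0.7939.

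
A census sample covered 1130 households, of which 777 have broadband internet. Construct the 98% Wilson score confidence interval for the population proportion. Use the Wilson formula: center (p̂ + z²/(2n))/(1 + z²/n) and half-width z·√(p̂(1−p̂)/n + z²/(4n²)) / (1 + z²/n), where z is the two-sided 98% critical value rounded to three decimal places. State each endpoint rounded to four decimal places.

Here p̂ = 777/1130 = 0.68761 and z = 2.326 (z² = 5.410276).
Denominator 1 + z²/n = 1 + 5.410276/1130 = 1.004788.
Adjusted center: (0.68761 + z²/(2n))/1.004788 = 0.68672.
Radicand: p̂(1−p̂)/n + z²/(4n²) = 0.000190090 + 0.000001059 = 0.000191149.
Half-width = z·√(radicand)/denom = 2.326·0.013826/1.004788 = 0.03201.
CI: 0.68672 ± 0.03201 = (0.6547, 0.7187).

(0.6547, 0.7187)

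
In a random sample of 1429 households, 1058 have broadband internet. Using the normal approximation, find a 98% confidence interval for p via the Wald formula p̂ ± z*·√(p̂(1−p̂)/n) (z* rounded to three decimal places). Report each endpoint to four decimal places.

(0.7134, 0.7674)

Sample proportion p̂ = 1058/1429 = 0.74038.
SE(p̂) = √(0.74038·0.25962/1429) = 0.011598.
For 98% confidence, z* = 2.326.
Margin = 2.326·0.011598 = 0.02698.
So the interval runs from 0.7134 to 0.7674.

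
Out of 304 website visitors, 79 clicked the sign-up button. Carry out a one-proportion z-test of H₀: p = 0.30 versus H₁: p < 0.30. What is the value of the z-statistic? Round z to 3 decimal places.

z = -1.527

p̂ = 79/304 = 0.25987.
Null standard error: √(0.30·0.70/304) = √0.000690789 = 0.026283.
z = (0.25987 − 0.30)/0.026283 = -0.04013/0.026283 = -1.527.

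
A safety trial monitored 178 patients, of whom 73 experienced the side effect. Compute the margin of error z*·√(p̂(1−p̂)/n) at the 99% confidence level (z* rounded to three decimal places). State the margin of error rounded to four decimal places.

ME = 0.0950

p̂ = 73/178 = 0.41011.
SE = √(p̂(1−p̂)/n) = √(0.241920/178) = 0.036866.
z* = 2.576 at the 99% level.
Margin of error = z*·SE = 2.576 × 0.036866 = 0.0950.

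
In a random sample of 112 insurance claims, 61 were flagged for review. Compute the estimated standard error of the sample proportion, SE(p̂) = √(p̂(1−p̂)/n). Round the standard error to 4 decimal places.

SE = 0.0471

The sample proportion is 61/112 = 0.54464.
p̂(1−p̂) = 0.248007.
SE = √(0.248007/112) = 0.0471.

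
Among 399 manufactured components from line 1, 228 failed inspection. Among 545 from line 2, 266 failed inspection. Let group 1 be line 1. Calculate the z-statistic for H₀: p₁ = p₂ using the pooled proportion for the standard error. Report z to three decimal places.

p̂₁ = 228/399 = 0.57143, p̂₂ = 266/545 = 0.48807.
Pooling: p̂ = 494/944 = 0.52331.
SE = √[p̂(1−p̂)(1/n₁+1/n₂)] = √[0.52331·0.47669·(1/399+1/545)] ≈ 0.032908.
z = (p̂₁ − p̂₂)/SE = (0.57143 − 0.48807)/0.032908 = 0.08336/0.032908 = 2.533.

z = 2.533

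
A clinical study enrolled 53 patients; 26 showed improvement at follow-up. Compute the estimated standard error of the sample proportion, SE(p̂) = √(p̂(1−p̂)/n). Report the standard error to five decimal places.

SE = 0.06867

With x = 26 successes in n = 53, p̂ = 0.49057.
p̂(1−p̂) = 0.49057·0.50943 = 0.249911.
SE = √(0.249911/53) = 0.06867.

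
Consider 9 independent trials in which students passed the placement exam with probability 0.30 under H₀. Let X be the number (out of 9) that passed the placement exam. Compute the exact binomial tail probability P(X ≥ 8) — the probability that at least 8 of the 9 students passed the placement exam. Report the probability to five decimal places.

X is binomial with n = 9 and p = 0.30.
P(X ≥ 8) = C(9,8)·0.30^8·0.70^1 + C(9,9)·0.30^9·0.70^0.
= 0.000413 + 0.000020 = 0.00043.

P = 0.00043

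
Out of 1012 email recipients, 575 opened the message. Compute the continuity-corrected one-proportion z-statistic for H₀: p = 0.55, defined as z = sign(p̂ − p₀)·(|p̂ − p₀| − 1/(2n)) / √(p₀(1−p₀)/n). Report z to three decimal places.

The sample proportion is 575/1012 = 0.56818. p̂ − p₀ = 0.018182.
1/(2n) = 0.000494.
Corrected numerator: |0.018182| − 0.000494 = 0.017688.
Null standard error: √(0.55·0.45/1012) = √0.000244565 = 0.015639.
z = +0.017688/0.015639 = 1.131.

z = 1.131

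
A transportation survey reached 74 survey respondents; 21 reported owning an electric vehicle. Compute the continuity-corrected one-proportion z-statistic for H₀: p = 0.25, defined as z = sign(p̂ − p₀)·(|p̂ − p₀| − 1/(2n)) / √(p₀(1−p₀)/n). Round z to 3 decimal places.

The sample proportion is 21/74 = 0.28378. p̂ − p₀ = 0.033784.
Continuity correction 1/(2n) = 1/148 = 0.006757.
Corrected numerator: |0.033784| − 0.006757 = 0.027027.
Under H₀, SE = √(p₀(1−p₀)/n) = √(0.25·0.75/74) = √0.002533784 = 0.050337.
z = +0.027027/0.050337 = 0.537.

z = 0.537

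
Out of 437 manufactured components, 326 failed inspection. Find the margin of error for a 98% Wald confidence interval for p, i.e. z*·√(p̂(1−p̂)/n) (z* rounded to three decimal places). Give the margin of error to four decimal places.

ME = 0.0484

Sample proportion p̂ = 326/437 = 0.74600.
SE(p̂) = √(0.74600·0.25400/437) = 0.020823.
For 98% confidence, z* = 2.326.
Margin of error = z*·SE = 2.326 × 0.020823 = 0.0484.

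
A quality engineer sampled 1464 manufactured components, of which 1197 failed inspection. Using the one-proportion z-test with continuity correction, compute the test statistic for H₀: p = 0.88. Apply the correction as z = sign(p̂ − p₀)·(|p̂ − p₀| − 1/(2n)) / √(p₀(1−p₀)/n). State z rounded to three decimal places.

z = -7.304

Sample proportion p̂ = 1197/1464 = 0.81762. p̂ − p₀ = -0.062377.
Continuity correction 1/(2n) = 1/2928 = 0.000342.
Corrected numerator: |-0.062377| − 0.000342 = 0.062035.
SE₀ = √(0.88·0.12/1464) = 0.008493.
z = −0.062035/0.008493 = -7.304.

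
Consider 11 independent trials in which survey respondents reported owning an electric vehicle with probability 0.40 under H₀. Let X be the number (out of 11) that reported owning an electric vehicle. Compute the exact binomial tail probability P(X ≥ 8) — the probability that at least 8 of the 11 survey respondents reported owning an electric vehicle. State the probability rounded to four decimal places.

X is binomial with n = 11 and p = 0.40.
P(X ≥ 8) = C(11,8)·0.40^8·0.60^3 + C(11,9)·0.40^9·0.60^2 + C(11,10)·0.40^10·0.60^1 + C(11,11)·0.40^11·0.60^0.
= 0.023357 + 0.005190 + 0.000692 + 0.000042 = 0.0293.

P = 0.0293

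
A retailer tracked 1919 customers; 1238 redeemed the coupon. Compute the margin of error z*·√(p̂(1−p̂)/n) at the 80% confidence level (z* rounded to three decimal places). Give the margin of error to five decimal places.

ME = 0.01400

The sample proportion is 1238/1919 = 0.64513.
Standard error of p̂: √(0.228938/1919) = √0.000119301 = 0.010922.
The 80% critical value is z* = 1.282.
So ME = 0.01400.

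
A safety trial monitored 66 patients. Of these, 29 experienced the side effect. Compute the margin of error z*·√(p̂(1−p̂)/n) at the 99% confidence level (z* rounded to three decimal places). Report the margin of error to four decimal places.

With x = 29 successes in n = 66, p̂ = 0.43939.
Standard error of p̂: √(0.246327/66) = √0.003732226 = 0.061092.
The 99% critical value is z* = 2.576.
ME = 2.576·0.061092 = 0.1574.

ME = 0.1574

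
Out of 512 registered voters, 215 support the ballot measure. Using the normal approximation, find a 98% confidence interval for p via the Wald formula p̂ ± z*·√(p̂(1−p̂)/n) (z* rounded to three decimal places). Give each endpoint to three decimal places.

Sample proportion p̂ = 215/512 = 0.41992.
Standard error of p̂: √(0.243587/512) = √0.000475757 = 0.021812.
The 98% critical value is z* = 2.326.
Margin of error: 2.326 × 0.021812 = 0.05073.
CI: 0.41992 ± 0.05073 = (0.369, 0.471).

(0.369, 0.471)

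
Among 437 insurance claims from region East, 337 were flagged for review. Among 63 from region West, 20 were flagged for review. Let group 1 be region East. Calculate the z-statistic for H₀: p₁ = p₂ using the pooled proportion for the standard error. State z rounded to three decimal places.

Sample proportions: p̂₁ = 337/437 = 0.77117 and p̂₂ = 20/63 = 0.31746.
Pooled p̂ = (337+20)/(437+63) = 357/500 = 0.71400.
SE = √[p̂(1−p̂)(1/n₁+1/n₂)] = √[0.71400·0.28600·(1/437+1/63)] ≈ 0.060898.
z = (p̂₁ − p̂₂)/SE = (0.77117 − 0.31746)/0.060898 = 0.45371/0.060898 = 7.450.

z = 7.450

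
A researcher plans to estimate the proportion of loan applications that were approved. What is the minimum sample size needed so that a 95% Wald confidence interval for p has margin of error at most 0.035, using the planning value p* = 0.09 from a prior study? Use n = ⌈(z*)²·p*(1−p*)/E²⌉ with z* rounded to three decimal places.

n = 257

z* = 1.960 at the 95% level.
p*(1−p*) = 0.0819.
(z*)²·p*(1−p*)/E² = 3.841600·0.0819/0.001225 = 256.838.
⌈256.838⌉ = 257.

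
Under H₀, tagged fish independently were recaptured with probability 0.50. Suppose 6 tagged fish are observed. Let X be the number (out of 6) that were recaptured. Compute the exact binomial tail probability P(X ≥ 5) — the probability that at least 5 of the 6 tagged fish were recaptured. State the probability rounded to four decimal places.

X ~ Binomial(n=6, p=0.50).
P(X ≥ 5) = C(6,5)·0.50^5·0.50^1 + C(6,6)·0.50^6·0.50^0.
= 0.093750 + 0.015625 = 0.1094.

P = 0.1094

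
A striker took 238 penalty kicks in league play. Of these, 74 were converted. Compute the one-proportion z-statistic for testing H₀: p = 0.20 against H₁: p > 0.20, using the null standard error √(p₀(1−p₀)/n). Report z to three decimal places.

z = 4.278

With x = 74 successes in n = 238, p̂ = 0.31092.
Under H₀, SE = √(p₀(1−p₀)/n) = √(0.20·0.80/238) = √0.000672269 = 0.025928.
z = (0.31092 − 0.20)/0.025928 = 0.11092/0.025928 = 4.278.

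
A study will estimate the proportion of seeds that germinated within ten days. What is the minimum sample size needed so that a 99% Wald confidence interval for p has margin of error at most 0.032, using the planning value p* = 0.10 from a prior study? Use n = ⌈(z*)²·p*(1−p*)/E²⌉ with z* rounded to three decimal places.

n = 584

The 99% critical value is z* = 2.576.
p*(1−p*) = 0.10·0.90 = 0.0900.
(z*)²·p*(1−p*)/E² = 6.635776·0.0900/0.001024 = 583.223.
⌈583.223⌉ = 584.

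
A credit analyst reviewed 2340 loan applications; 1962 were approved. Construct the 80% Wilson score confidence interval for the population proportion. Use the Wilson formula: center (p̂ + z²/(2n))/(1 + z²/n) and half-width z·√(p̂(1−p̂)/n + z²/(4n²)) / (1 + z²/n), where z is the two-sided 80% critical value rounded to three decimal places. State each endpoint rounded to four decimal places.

p̂ = 1962/2340 = 0.83846; z = 1.282, so z² = 1.643524.
1 + z²/n = 1.000702.
Center = (0.83846 + 0.000351)/1.000702 = 0.83822.
Radicand: p̂(1−p̂)/n + z²/(4n²) = 0.000057882 + 0.000000075 = 0.000057957.
Half-width = z·√(radicand)/denom = 1.282·0.007613/1.000702 = 0.00975.
CI: 0.83822 ± 0.00975 = (0.8285, 0.8480).

(0.8285, 0.8480)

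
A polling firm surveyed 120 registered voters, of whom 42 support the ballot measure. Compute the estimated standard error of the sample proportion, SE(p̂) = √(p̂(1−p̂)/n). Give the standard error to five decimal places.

p̂ = 42/120 = 0.35000.
p̂(1−p̂) = 0.35000·0.65000 = 0.227500.
SE = √(0.227500/120) = 0.04354.

SE = 0.04354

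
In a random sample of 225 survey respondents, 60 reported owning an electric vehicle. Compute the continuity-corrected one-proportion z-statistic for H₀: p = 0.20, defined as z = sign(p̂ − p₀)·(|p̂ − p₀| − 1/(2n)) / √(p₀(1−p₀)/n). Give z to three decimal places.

z = 2.417

p̂ = 60/225 = 0.26667. p̂ − p₀ = 0.066667.
1/(2n) = 0.002222.
Corrected numerator: |0.066667| − 0.002222 = 0.064445.
Null standard error: √(0.20·0.80/225) = √0.000711111 = 0.026667.
z = +0.064445/0.026667 = 2.417.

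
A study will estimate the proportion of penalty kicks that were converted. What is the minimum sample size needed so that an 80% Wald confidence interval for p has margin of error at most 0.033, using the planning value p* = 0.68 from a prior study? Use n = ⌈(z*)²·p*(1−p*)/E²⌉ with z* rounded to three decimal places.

The 80% critical value is z* = 1.282.
p*(1−p*) = 0.2176.
Required n before rounding: 1.643524 × 0.2176 / 0.033² = 328.403.
⌈328.403⌉ = 329.

n = 329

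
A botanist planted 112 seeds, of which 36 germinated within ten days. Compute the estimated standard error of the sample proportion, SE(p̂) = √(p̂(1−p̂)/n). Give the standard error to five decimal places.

SE = 0.04413

The sample proportion is 36/112 = 0.32143.
p̂(1−p̂) = 0.32143·0.67857 = 0.218113.
SE = √(0.218113/112) = √0.001947437 = 0.04413.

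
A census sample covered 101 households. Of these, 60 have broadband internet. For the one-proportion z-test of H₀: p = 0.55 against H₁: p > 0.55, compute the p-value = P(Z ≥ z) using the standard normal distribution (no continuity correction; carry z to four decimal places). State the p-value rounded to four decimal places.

With x = 60 successes in n = 101, p̂ = 0.59406.
SE₀ = √(0.55·0.45/101) = 0.049502.
Test statistic (full precision, shown to 4 dp): z = (60/101 − 0.55)/SE₀ ≈ 0.8900.
p-value = P(Z ≥ z) with z = 0.8900 → 0.1867.

p-value = 0.1867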